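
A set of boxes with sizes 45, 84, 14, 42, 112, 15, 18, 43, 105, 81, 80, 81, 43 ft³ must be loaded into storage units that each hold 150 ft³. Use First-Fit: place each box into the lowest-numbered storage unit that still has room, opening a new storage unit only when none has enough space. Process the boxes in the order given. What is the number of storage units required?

7

Put 45 ft³ in storage unit 1; 105 ft³ remain.
Put 84 ft³ in storage unit 1; 21 ft³ remain.
Put 14 ft³ in storage unit 1; 7 ft³ remain.
Put 42 ft³ in storage unit 2; 108 ft³ remain.
Put 112 ft³ in storage unit 3; 38 ft³ remain.
Put 15 ft³ in storage unit 2; 93 ft³ remain.
Put 18 ft³ in storage unit 2; 75 ft³ remain.
Put 43 ft³ in storage unit 2; 32 ft³ remain.
Put 105 ft³ in storage unit 4; 45 ft³ remain.
Put 81 ft³ in storage unit 5; 69 ft³ remain.
Put 80 ft³ in storage unit 6; 70 ft³ remain.
Put 81 ft³ in storage unit 7; 69 ft³ remain.
Put 43 ft³ in storage unit 4; 2 ft³ remain.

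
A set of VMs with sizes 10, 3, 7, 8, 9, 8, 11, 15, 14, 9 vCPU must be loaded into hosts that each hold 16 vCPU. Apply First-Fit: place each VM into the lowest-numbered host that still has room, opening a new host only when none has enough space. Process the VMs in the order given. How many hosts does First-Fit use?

host 1: place 10 vCPU, 6 vCPU left
host 1: place 3 vCPU, 3 vCPU left
host 2: place 7 vCPU, 9 vCPU left
host 2: place 8 vCPU, 1 vCPU left
host 3: place 9 vCPU, 7 vCPU left
host 4: place 8 vCPU, 8 vCPU left
host 5: place 11 vCPU, 5 vCPU left
host 6: place 15 vCPU, 1 vCPU left
host 7: place 14 vCPU, 2 vCPU left
host 8: place 9 vCPU, 7 vCPU left
Final hosts: [10,3] [7,8] [9] [8] [11] [15] [14] [9].

8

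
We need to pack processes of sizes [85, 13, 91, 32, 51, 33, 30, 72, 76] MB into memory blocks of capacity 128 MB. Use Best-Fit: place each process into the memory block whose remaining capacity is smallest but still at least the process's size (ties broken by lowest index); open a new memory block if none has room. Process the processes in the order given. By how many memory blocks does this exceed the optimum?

Best-Fit: [85,13,30] [91,32] [51,33] [72] [76] → 5 memory blocks.
Total size 483 MB; any packing needs at least ⌈483/128⌉ = 4 memory blocks.
An optimal packing achieves that bound: [91,33] [85,32] [76,51] [72,30,13] → 4 memory blocks.
Excess: 5 − 4 = 1.

1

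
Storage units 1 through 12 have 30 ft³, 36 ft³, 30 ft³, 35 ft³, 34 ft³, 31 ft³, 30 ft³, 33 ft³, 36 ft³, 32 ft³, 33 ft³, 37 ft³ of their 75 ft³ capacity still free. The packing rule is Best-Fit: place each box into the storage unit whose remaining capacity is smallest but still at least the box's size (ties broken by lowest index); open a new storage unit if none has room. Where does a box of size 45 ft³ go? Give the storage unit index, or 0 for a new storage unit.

0

No storage unit has ≥ 45 ft³ free, so a new storage unit is opened.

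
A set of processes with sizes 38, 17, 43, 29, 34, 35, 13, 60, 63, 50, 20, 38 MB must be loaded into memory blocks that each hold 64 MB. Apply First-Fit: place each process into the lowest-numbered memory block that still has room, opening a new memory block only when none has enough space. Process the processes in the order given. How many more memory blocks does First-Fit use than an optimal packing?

0

First-Fit: [38,17] [43,13] [29,34] [35,20] [60] [63] [50] [38] → 8 memory blocks.
8 processes exceed 32 MB (half the capacity), and no two of those can share a memory block, so at least 8 memory blocks are needed.
So 8 is already optimal.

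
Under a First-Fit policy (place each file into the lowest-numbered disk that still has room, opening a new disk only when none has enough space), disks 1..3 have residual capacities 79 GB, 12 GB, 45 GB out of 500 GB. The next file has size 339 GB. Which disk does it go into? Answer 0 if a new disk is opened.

0

No disk has ≥ 339 GB free, so a new disk is opened.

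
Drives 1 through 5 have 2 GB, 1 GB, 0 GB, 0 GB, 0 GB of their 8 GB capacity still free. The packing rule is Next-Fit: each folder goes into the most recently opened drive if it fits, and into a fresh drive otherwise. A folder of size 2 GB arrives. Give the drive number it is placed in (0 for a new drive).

0

Next-Fit only looks at drive 5, which has 0 GB free.
2 GB does not fit, so a new drive is opened.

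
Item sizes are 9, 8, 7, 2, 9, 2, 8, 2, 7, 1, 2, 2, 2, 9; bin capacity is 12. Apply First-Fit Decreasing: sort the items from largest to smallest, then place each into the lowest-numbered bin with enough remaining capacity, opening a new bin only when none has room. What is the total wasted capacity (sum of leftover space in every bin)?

Sorted descending: 9, 9, 9, 8, 8, 7, 7, 2, 2, 2, 2, 2, 2, 1.
bin 1: place 9, 3 left
bin 2: place 9, 3 left
bin 3: place 9, 3 left
bin 4: place 8, 4 left
bin 5: place 8, 4 left
bin 6: place 7, 5 left
bin 7: place 7, 5 left
bin 1: place 2, 1 left
bin 2: place 2, 1 left
bin 3: place 2, 1 left
bin 4: place 2, 2 left
bin 4: place 2, 0 left
bin 5: place 2, 2 left
bin 1: place 1, 0 left
7 bins × 12 = 84; used 70; unused 14.

14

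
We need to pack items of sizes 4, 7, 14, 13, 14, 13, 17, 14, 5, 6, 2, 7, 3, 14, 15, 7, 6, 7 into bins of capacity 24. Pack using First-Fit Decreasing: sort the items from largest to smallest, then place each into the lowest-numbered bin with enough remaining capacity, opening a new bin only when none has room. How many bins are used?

Sorted descending: 17, 15, 14, 14, 14, 14, 13, 13, 7, 7, 7, 7, 6, 6, 5, 4, 3, 2.
17 → bin 1 (remaining 7)
15 → bin 2 (remaining 9)
14 → bin 3 (remaining 10)
14 → bin 4 (remaining 10)
14 → bin 5 (remaining 10)
14 → bin 6 (remaining 10)
13 → bin 7 (remaining 11)
13 → bin 8 (remaining 11)
7 → bin 1 (remaining 0)
7 → bin 2 (remaining 2)
7 → bin 3 (remaining 3)
7 → bin 4 (remaining 3)
6 → bin 5 (remaining 4)
6 → bin 6 (remaining 4)
5 → bin 7 (remaining 6)
4 → bin 5 (remaining 0)
3 → bin 3 (remaining 0)
2 → bin 2 (remaining 0)
Final bins: [17,7] [15,7,2] [14,7,3] [14,7] [14,6,4] [14,6] [13,5] [13].

8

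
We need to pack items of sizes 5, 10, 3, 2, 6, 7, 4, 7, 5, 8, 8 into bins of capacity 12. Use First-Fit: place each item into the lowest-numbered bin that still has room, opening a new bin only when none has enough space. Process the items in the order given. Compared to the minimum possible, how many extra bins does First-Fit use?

First-Fit: [5,3,2] [10] [6,4] [7,5] [7] [8] [8] → 7 bins.
Total size 65; any packing needs at least ⌈65/12⌉ = 6 bins.
An optimal packing achieves that bound: [10,2] [8,4] [8,3] [7,5] [7,5] [6] → 6 bins.
Excess: 7 − 6 = 1.

1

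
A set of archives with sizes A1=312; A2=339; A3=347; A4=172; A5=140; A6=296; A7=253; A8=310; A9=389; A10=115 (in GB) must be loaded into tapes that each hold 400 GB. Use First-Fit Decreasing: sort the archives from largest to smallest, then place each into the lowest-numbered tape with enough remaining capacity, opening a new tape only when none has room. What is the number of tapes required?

Sorted descending: 389, 347, 339, 312, 310, 296, 253, 172, 140, 115.
Put 389 GB in tape 1; 11 GB remain.
Put 347 GB in tape 2; 53 GB remain.
Put 339 GB in tape 3; 61 GB remain.
Put 312 GB in tape 4; 88 GB remain.
Put 310 GB in tape 5; 90 GB remain.
Put 296 GB in tape 6; 104 GB remain.
Put 253 GB in tape 7; 147 GB remain.
Put 172 GB in tape 8; 228 GB remain.
Put 140 GB in tape 7; 7 GB remain.
Put 115 GB in tape 8; 113 GB remain.

8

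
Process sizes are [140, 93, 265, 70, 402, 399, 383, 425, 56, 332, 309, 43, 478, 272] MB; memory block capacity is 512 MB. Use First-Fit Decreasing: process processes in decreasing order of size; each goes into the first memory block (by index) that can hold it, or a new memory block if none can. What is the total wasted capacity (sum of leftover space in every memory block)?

Sorted descending: 478, 425, 402, 399, 383, 332, 309, 272, 265, 140, 93, 70, 56, 43.
478 MB → memory block 1 (remaining 34 MB)
425 MB → memory block 2 (remaining 87 MB)
402 MB → memory block 3 (remaining 110 MB)
399 MB → memory block 4 (remaining 113 MB)
383 MB → memory block 5 (remaining 129 MB)
332 MB → memory block 6 (remaining 180 MB)
309 MB → memory block 7 (remaining 203 MB)
272 MB → memory block 8 (remaining 240 MB)
265 MB → memory block 9 (remaining 247 MB)
140 MB → memory block 6 (remaining 40 MB)
93 MB → memory block 3 (remaining 17 MB)
70 MB → memory block 2 (remaining 17 MB)
56 MB → memory block 4 (remaining 57 MB)
43 MB → memory block 4 (remaining 14 MB)
9 memory blocks × 512 MB = 4608 MB; used 3667 MB; unused 941 MB.

941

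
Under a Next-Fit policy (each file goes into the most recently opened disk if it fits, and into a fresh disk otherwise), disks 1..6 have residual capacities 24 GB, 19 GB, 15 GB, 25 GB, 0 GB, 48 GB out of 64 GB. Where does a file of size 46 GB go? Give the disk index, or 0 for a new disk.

6

Next-Fit only looks at disk 6, which has 48 GB free.
46 GB fits there.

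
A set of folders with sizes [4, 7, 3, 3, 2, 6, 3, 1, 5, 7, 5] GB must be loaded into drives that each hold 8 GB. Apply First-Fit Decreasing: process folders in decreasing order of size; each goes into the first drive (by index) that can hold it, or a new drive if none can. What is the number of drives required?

6

Sorted descending: 7, 7, 6, 5, 5, 4, 3, 3, 3, 2, 1.
7 GB → drive 1 (remaining 1 GB)
7 GB → drive 2 (remaining 1 GB)
6 GB → drive 3 (remaining 2 GB)
5 GB → drive 4 (remaining 3 GB)
5 GB → drive 5 (remaining 3 GB)
4 GB → drive 6 (remaining 4 GB)
3 GB → drive 4 (remaining 0 GB)
3 GB → drive 5 (remaining 0 GB)
3 GB → drive 6 (remaining 1 GB)
2 GB → drive 3 (remaining 0 GB)
1 GB → drive 1 (remaining 0 GB)
Final drives: [7,1] [7] [6,2] [5,3] [5,3] [4,3].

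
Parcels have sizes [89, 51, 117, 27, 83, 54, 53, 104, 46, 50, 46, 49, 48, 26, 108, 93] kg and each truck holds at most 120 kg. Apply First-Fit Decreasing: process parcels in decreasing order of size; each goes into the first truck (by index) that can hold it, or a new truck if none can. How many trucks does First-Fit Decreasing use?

10

Sorted descending: 117, 108, 104, 93, 89, 83, 54, 53, 51, 50, 49, 48, 46, 46, 27, 26.
Put 117 kg in truck 1; 3 kg remain.
Put 108 kg in truck 2; 12 kg remain.
Put 104 kg in truck 3; 16 kg remain.
Put 93 kg in truck 4; 27 kg remain.
Put 89 kg in truck 5; 31 kg remain.
Put 83 kg in truck 6; 37 kg remain.
Put 54 kg in truck 7; 66 kg remain.
Put 53 kg in truck 7; 13 kg remain.
Put 51 kg in truck 8; 69 kg remain.
Put 50 kg in truck 8; 19 kg remain.
Put 49 kg in truck 9; 71 kg remain.
Put 48 kg in truck 9; 23 kg remain.
Put 46 kg in truck 10; 74 kg remain.
Put 46 kg in truck 10; 28 kg remain.
Put 27 kg in truck 4; 0 kg remain.
Put 26 kg in truck 5; 5 kg remain.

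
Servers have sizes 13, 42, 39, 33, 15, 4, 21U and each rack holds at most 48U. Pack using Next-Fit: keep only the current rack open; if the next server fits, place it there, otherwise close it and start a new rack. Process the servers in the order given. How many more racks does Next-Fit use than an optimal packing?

1

Next-Fit: [13] [42] [39] [33,15] [4,21] → 5 racks.
Total size 167U; any packing needs at least ⌈167/48⌉ = 4 racks.
An optimal packing achieves that bound: [42,4] [39] [33,15] [21,13] → 4 racks.
Excess: 5 − 4 = 1.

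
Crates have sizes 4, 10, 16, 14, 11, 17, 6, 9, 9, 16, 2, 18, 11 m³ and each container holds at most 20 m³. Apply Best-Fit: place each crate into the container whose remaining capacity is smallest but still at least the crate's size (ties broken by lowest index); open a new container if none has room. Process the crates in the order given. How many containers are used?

4 m³ → container 1 (remaining 16 m³)
10 m³ → container 1 (remaining 6 m³)
16 m³ → container 2 (remaining 4 m³)
14 m³ → container 3 (remaining 6 m³)
11 m³ → container 4 (remaining 9 m³)
17 m³ → container 5 (remaining 3 m³)
6 m³ → container 1 (remaining 0 m³)
9 m³ → container 4 (remaining 0 m³)
9 m³ → container 6 (remaining 11 m³)
16 m³ → container 7 (remaining 4 m³)
2 m³ → container 5 (remaining 1 m³)
18 m³ → container 8 (remaining 2 m³)
11 m³ → container 6 (remaining 0 m³)
Final containers: [4,10,6] [16] [14] [11,9] [17,2] [9,11] [16] [18].

8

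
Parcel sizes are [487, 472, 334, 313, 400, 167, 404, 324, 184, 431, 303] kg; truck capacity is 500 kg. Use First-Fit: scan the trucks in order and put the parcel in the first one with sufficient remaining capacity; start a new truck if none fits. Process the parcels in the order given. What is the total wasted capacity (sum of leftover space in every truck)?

681

truck 1: place 487 kg, 13 kg left
truck 2: place 472 kg, 28 kg left
truck 3: place 334 kg, 166 kg left
truck 4: place 313 kg, 187 kg left
truck 5: place 400 kg, 100 kg left
truck 4: place 167 kg, 20 kg left
truck 6: place 404 kg, 96 kg left
truck 7: place 324 kg, 176 kg left
truck 8: place 184 kg, 316 kg left
truck 9: place 431 kg, 69 kg left
truck 8: place 303 kg, 13 kg left
9 trucks × 500 kg = 4500 kg; used 3819 kg; unused 681 kg.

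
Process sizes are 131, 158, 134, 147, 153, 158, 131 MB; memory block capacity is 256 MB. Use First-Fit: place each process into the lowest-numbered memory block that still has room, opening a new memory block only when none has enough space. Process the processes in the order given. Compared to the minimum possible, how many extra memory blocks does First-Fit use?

First-Fit: [131] [158] [134] [147] [153] [158] [131] → 7 memory blocks.
7 processes exceed 128 MB (half the capacity), and no two of those can share a memory block, so at least 7 memory blocks are needed.
So 7 is already optimal.

0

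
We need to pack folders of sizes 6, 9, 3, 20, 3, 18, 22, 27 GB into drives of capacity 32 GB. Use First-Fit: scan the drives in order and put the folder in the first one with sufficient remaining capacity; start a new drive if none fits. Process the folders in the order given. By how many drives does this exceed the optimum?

1

First-Fit: [6,9,3,3] [20] [18] [22] [27] → 5 drives.
Total size 108 GB; any packing needs at least ⌈108/32⌉ = 4 drives.
An optimal packing achieves that bound: [27,3] [22,9] [20,6,3] [18] → 4 drives.
Excess: 5 − 4 = 1.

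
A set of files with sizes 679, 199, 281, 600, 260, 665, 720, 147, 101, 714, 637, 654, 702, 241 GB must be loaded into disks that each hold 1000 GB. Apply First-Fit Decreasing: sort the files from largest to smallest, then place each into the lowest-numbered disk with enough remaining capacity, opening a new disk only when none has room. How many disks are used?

Sorted descending: 720, 714, 702, 679, 665, 654, 637, 600, 281, 260, 241, 199, 147, 101.
disk 1: place 720 GB, 280 GB left
disk 2: place 714 GB, 286 GB left
disk 3: place 702 GB, 298 GB left
disk 4: place 679 GB, 321 GB left
disk 5: place 665 GB, 335 GB left
disk 6: place 654 GB, 346 GB left
disk 7: place 637 GB, 363 GB left
disk 8: place 600 GB, 400 GB left
disk 2: place 281 GB, 5 GB left
disk 1: place 260 GB, 20 GB left
disk 3: place 241 GB, 57 GB left
disk 4: place 199 GB, 122 GB left
disk 5: place 147 GB, 188 GB left
disk 4: place 101 GB, 21 GB left
Final disks: [720,260] [714,281] [702,241] [679,199,101] [665,147] [654] [637] [600].

8 disks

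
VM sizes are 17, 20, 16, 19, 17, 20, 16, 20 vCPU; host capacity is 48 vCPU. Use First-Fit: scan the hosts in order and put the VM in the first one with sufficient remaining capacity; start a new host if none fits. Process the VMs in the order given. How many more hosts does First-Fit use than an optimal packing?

0

First-Fit: [17,20] [16,19] [17,20] [16,20] → 4 hosts.
Total size 145 vCPU; any packing needs at least ⌈145/48⌉ = 4 hosts.
So 4 is already optimal.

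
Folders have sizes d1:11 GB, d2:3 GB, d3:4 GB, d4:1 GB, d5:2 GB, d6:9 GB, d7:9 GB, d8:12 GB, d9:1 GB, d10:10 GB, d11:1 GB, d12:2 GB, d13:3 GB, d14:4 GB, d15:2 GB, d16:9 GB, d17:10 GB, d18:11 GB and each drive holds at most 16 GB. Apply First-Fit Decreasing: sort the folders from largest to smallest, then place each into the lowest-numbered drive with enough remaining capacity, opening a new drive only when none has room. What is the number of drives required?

Sorted descending: 12, 11, 11, 10, 10, 9, 9, 9, 4, 4, 3, 3, 2, 2, 2, 1, 1, 1.
12 GB → drive 1 (remaining 4 GB)
11 GB → drive 2 (remaining 5 GB)
11 GB → drive 3 (remaining 5 GB)
10 GB → drive 4 (remaining 6 GB)
10 GB → drive 5 (remaining 6 GB)
9 GB → drive 6 (remaining 7 GB)
9 GB → drive 7 (remaining 7 GB)
9 GB → drive 8 (remaining 7 GB)
4 GB → drive 1 (remaining 0 GB)
4 GB → drive 2 (remaining 1 GB)
3 GB → drive 3 (remaining 2 GB)
3 GB → drive 4 (remaining 3 GB)
2 GB → drive 3 (remaining 0 GB)
2 GB → drive 4 (remaining 1 GB)
2 GB → drive 5 (remaining 4 GB)
1 GB → drive 2 (remaining 0 GB)
1 GB → drive 4 (remaining 0 GB)
1 GB → drive 5 (remaining 3 GB)

8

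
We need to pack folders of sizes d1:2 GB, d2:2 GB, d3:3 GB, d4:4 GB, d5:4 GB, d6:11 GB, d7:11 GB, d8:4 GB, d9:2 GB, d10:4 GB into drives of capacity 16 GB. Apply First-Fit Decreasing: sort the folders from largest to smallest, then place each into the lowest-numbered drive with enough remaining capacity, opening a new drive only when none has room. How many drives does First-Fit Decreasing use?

4

Sorted descending: 11, 11, 4, 4, 4, 4, 3, 2, 2, 2.
Put 11 GB in drive 1; 5 GB remain.
Put 11 GB in drive 2; 5 GB remain.
Put 4 GB in drive 1; 1 GB remain.
Put 4 GB in drive 2; 1 GB remain.
Put 4 GB in drive 3; 12 GB remain.
Put 4 GB in drive 3; 8 GB remain.
Put 3 GB in drive 3; 5 GB remain.
Put 2 GB in drive 3; 3 GB remain.
Put 2 GB in drive 3; 1 GB remain.
Put 2 GB in drive 4; 14 GB remain.
Final drives: [11,4] [11,4] [4,4,3,2,2] [2].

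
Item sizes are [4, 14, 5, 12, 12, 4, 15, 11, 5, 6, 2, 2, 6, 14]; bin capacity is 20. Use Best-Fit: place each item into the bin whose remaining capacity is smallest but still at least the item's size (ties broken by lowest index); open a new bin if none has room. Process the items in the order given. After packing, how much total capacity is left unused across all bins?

8

Put 4 in bin 1; 16 remain.
Put 14 in bin 1; 2 remain.
Put 5 in bin 2; 15 remain.
Put 12 in bin 2; 3 remain.
Put 12 in bin 3; 8 remain.
Put 4 in bin 3; 4 remain.
Put 15 in bin 4; 5 remain.
Put 11 in bin 5; 9 remain.
Put 5 in bin 4; 0 remain.
Put 6 in bin 5; 3 remain.
Put 2 in bin 1; 0 remain.
Put 2 in bin 2; 1 remain.
Put 6 in bin 6; 14 remain.
Put 14 in bin 6; 0 remain.
6 bins × 20 = 120; used 112; unused 8.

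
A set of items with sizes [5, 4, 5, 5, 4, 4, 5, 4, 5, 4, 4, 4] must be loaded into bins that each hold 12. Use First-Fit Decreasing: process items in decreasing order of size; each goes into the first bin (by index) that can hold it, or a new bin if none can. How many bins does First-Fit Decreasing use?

Sorted descending: 5, 5, 5, 5, 5, 4, 4, 4, 4, 4, 4, 4.
5 → bin 1 (remaining 7)
5 → bin 1 (remaining 2)
5 → bin 2 (remaining 7)
5 → bin 2 (remaining 2)
5 → bin 3 (remaining 7)
4 → bin 3 (remaining 3)
4 → bin 4 (remaining 8)
4 → bin 4 (remaining 4)
4 → bin 4 (remaining 0)
4 → bin 5 (remaining 8)
4 → bin 5 (remaining 4)
4 → bin 5 (remaining 0)

5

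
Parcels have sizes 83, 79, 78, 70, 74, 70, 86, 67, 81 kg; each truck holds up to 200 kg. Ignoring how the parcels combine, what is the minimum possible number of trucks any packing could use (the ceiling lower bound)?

4 trucks

Total size = 83 + 79 + 78 + 70 + 74 + 70 + 86 + 67 + 81 = 688 kg.
⌈688 / 200⌉ = 4.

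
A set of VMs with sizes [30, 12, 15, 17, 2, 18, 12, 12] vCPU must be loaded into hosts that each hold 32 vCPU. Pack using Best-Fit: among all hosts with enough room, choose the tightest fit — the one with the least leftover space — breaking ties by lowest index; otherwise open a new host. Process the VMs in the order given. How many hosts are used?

Put 30 vCPU in host 1; 2 vCPU remain.
Put 12 vCPU in host 2; 20 vCPU remain.
Put 15 vCPU in host 2; 5 vCPU remain.
Put 17 vCPU in host 3; 15 vCPU remain.
Put 2 vCPU in host 1; 0 vCPU remain.
Put 18 vCPU in host 4; 14 vCPU remain.
Put 12 vCPU in host 4; 2 vCPU remain.
Put 12 vCPU in host 3; 3 vCPU remain.

4 hosts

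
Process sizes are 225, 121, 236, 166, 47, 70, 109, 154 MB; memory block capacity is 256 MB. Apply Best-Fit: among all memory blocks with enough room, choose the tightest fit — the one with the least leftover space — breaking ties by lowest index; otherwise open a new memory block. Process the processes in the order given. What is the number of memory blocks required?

6 memory blocks

Put 225 MB in memory block 1; 31 MB remain.
Put 121 MB in memory block 2; 135 MB remain.
Put 236 MB in memory block 3; 20 MB remain.
Put 166 MB in memory block 4; 90 MB remain.
Put 47 MB in memory block 4; 43 MB remain.
Put 70 MB in memory block 2; 65 MB remain.
Put 109 MB in memory block 5; 147 MB remain.
Put 154 MB in memory block 6; 102 MB remain.
Final memory blocks: [225] [121,70] [236] [166,47] [109] [154].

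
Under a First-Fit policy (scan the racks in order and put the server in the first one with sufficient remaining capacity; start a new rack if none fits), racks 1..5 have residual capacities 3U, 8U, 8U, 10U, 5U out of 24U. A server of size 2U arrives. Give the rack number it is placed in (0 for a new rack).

Racks with room: rack 1 (3U), rack 2 (8U), rack 3 (8U), rack 4 (10U), rack 5 (5U).
The first with room is rack 1.

1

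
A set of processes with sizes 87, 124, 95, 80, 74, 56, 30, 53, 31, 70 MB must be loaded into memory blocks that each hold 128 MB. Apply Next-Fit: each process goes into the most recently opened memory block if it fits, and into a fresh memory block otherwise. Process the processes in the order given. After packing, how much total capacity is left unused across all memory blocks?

87 MB → memory block 1 (remaining 41 MB)
124 MB → memory block 2 (remaining 4 MB)
95 MB → memory block 3 (remaining 33 MB)
80 MB → memory block 4 (remaining 48 MB)
74 MB → memory block 5 (remaining 54 MB)
56 MB → memory block 6 (remaining 72 MB)
30 MB → memory block 6 (remaining 42 MB)
53 MB → memory block 7 (remaining 75 MB)
31 MB → memory block 7 (remaining 44 MB)
70 MB → memory block 8 (remaining 58 MB)
8 memory blocks × 128 MB = 1024 MB; used 700 MB; unused 324 MB.

324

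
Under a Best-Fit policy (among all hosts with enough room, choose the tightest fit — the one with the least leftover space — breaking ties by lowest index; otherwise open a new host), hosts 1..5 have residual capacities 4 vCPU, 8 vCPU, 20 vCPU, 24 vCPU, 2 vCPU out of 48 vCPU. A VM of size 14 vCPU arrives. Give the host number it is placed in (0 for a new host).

Hosts with room: host 3 (20 vCPU), host 4 (24 vCPU).
Tightest fit is host 3 with 20 vCPU free.

3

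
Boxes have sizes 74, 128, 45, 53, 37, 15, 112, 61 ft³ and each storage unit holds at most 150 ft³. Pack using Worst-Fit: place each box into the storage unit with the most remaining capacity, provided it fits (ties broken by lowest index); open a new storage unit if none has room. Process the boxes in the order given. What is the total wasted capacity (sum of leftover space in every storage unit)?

225

74 ft³ → storage unit 1 (remaining 76 ft³)
128 ft³ → storage unit 2 (remaining 22 ft³)
45 ft³ → storage unit 1 (remaining 31 ft³)
53 ft³ → storage unit 3 (remaining 97 ft³)
37 ft³ → storage unit 3 (remaining 60 ft³)
15 ft³ → storage unit 3 (remaining 45 ft³)
112 ft³ → storage unit 4 (remaining 38 ft³)
61 ft³ → storage unit 5 (remaining 89 ft³)
5 storage units × 150 ft³ = 750 ft³; used 525 ft³; unused 225 ft³.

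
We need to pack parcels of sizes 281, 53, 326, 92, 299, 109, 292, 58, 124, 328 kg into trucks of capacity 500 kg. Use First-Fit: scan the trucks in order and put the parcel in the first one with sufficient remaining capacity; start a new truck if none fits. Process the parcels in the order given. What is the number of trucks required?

5

281 kg → truck 1 (remaining 219 kg)
53 kg → truck 1 (remaining 166 kg)
326 kg → truck 2 (remaining 174 kg)
92 kg → truck 1 (remaining 74 kg)
299 kg → truck 3 (remaining 201 kg)
109 kg → truck 2 (remaining 65 kg)
292 kg → truck 4 (remaining 208 kg)
58 kg → truck 1 (remaining 16 kg)
124 kg → truck 3 (remaining 77 kg)
328 kg → truck 5 (remaining 172 kg)
Final trucks: [281,53,92,58] [326,109] [299,124] [292] [328].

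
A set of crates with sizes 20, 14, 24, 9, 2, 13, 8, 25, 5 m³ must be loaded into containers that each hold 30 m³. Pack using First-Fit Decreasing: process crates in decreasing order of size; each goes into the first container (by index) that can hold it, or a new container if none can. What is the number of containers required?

Sorted descending: 25, 24, 20, 14, 13, 9, 8, 5, 2.
Put 25 m³ in container 1; 5 m³ remain.
Put 24 m³ in container 2; 6 m³ remain.
Put 20 m³ in container 3; 10 m³ remain.
Put 14 m³ in container 4; 16 m³ remain.
Put 13 m³ in container 4; 3 m³ remain.
Put 9 m³ in container 3; 1 m³ remain.
Put 8 m³ in container 5; 22 m³ remain.
Put 5 m³ in container 1; 0 m³ remain.
Put 2 m³ in container 2; 4 m³ remain.

5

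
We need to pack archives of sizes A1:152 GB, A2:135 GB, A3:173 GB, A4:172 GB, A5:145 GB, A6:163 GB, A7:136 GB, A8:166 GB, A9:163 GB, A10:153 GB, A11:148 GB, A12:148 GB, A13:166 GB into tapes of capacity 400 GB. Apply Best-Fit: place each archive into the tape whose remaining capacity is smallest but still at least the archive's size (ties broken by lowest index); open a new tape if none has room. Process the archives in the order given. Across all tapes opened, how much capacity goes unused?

A1 (152 GB) → tape 1 (remaining 248 GB)
A2 (135 GB) → tape 1 (remaining 113 GB)
A3 (173 GB) → tape 2 (remaining 227 GB)
A4 (172 GB) → tape 2 (remaining 55 GB)
A5 (145 GB) → tape 3 (remaining 255 GB)
A6 (163 GB) → tape 3 (remaining 92 GB)
A7 (136 GB) → tape 4 (remaining 264 GB)
A8 (166 GB) → tape 4 (remaining 98 GB)
A9 (163 GB) → tape 5 (remaining 237 GB)
A10 (153 GB) → tape 5 (remaining 84 GB)
A11 (148 GB) → tape 6 (remaining 252 GB)
A12 (148 GB) → tape 6 (remaining 104 GB)
A13 (166 GB) → tape 7 (remaining 234 GB)
7 tapes × 400 GB = 2800 GB; used 2020 GB; unused 780 GB.

780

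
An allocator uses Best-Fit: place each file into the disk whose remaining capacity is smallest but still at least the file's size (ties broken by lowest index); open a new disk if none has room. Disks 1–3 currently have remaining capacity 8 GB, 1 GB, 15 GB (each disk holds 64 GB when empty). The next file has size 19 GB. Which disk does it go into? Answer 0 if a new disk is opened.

0

No disk has ≥ 19 GB free, so a new disk is opened.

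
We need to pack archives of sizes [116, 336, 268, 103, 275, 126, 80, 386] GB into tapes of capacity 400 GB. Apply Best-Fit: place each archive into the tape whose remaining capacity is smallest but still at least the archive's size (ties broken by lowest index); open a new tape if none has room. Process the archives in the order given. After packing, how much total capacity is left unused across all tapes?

310

Put 116 GB in tape 1; 284 GB remain.
Put 336 GB in tape 2; 64 GB remain.
Put 268 GB in tape 1; 16 GB remain.
Put 103 GB in tape 3; 297 GB remain.
Put 275 GB in tape 3; 22 GB remain.
Put 126 GB in tape 4; 274 GB remain.
Put 80 GB in tape 4; 194 GB remain.
Put 386 GB in tape 5; 14 GB remain.
5 tapes × 400 GB = 2000 GB; used 1690 GB; unused 310 GB.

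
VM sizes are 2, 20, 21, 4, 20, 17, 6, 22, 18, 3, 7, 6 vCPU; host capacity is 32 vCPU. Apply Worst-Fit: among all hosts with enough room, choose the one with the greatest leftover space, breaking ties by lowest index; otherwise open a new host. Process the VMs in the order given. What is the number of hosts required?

6

2 vCPU → host 1 (remaining 30 vCPU)
20 vCPU → host 1 (remaining 10 vCPU)
21 vCPU → host 2 (remaining 11 vCPU)
4 vCPU → host 2 (remaining 7 vCPU)
20 vCPU → host 3 (remaining 12 vCPU)
17 vCPU → host 4 (remaining 15 vCPU)
6 vCPU → host 4 (remaining 9 vCPU)
22 vCPU → host 5 (remaining 10 vCPU)
18 vCPU → host 6 (remaining 14 vCPU)
3 vCPU → host 6 (remaining 11 vCPU)
7 vCPU → host 3 (remaining 5 vCPU)
6 vCPU → host 6 (remaining 5 vCPU)
Final hosts: [2,20] [21,4] [20,7] [17,6] [22] [18,3,6].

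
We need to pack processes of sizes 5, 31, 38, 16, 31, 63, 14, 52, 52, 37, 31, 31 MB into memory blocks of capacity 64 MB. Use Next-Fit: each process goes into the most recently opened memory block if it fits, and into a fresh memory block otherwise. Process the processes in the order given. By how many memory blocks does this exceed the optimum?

Next-Fit: [5,31] [38,16] [31] [63] [14] [52] [52] [37] [31,31] → 9 memory blocks.
Total size 401 MB; any packing needs at least ⌈401/64⌉ = 7 memory blocks.
An optimal packing achieves that bound: [63] [52,5] [52] [38,16] [37,14] [31,31] [31,31] → 7 memory blocks.
Excess: 9 − 7 = 2.

2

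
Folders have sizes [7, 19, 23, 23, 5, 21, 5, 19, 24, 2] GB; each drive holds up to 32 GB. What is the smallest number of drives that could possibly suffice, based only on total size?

Total size = 7 + 19 + 23 + 23 + 5 + 21 + 5 + 19 + 24 + 2 = 148 GB.
⌈148 / 32⌉ = 5.

5 drives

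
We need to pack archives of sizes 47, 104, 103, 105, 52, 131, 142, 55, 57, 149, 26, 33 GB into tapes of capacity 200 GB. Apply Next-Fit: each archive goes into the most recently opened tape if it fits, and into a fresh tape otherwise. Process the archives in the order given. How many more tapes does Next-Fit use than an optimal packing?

2

Next-Fit: [47,104] [103] [105,52] [131] [142,55] [57] [149,26] [33] → 8 tapes.
Total size 1004 GB; any packing needs at least ⌈1004/200⌉ = 6 tapes.
An optimal packing achieves that bound: [149,47] [142,57] [131,55] [105,52,33] [104,26] [103] → 6 tapes.
Excess: 8 − 6 = 2.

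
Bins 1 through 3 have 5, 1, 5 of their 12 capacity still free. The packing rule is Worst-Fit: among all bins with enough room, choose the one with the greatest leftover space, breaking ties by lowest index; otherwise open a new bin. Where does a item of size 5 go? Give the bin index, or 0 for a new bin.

1

Bins with room: bin 1 (5), bin 3 (5).
Most room is bin 1 with 5 free.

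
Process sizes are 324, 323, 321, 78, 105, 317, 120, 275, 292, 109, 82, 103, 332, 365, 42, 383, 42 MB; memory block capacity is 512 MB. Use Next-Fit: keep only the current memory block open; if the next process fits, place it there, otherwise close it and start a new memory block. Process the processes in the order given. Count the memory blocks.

9

324 MB → memory block 1 (remaining 188 MB)
323 MB → memory block 2 (remaining 189 MB)
321 MB → memory block 3 (remaining 191 MB)
78 MB → memory block 3 (remaining 113 MB)
105 MB → memory block 3 (remaining 8 MB)
317 MB → memory block 4 (remaining 195 MB)
120 MB → memory block 4 (remaining 75 MB)
275 MB → memory block 5 (remaining 237 MB)
292 MB → memory block 6 (remaining 220 MB)
109 MB → memory block 6 (remaining 111 MB)
82 MB → memory block 6 (remaining 29 MB)
103 MB → memory block 7 (remaining 409 MB)
332 MB → memory block 7 (remaining 77 MB)
365 MB → memory block 8 (remaining 147 MB)
42 MB → memory block 8 (remaining 105 MB)
383 MB → memory block 9 (remaining 129 MB)
42 MB → memory block 9 (remaining 87 MB)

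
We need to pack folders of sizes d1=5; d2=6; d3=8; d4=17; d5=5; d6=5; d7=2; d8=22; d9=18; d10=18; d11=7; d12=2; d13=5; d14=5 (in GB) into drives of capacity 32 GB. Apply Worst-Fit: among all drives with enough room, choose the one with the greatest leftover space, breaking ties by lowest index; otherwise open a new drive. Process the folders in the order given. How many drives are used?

drive 1: place d1 (5 GB), 27 GB left
drive 1: place d2 (6 GB), 21 GB left
drive 1: place d3 (8 GB), 13 GB left
drive 2: place d4 (17 GB), 15 GB left
drive 2: place d5 (5 GB), 10 GB left
drive 1: place d6 (5 GB), 8 GB left
drive 2: place d7 (2 GB), 8 GB left
drive 3: place d8 (22 GB), 10 GB left
drive 4: place d9 (18 GB), 14 GB left
drive 5: place d10 (18 GB), 14 GB left
drive 4: place d11 (7 GB), 7 GB left
drive 5: place d12 (2 GB), 12 GB left
drive 5: place d13 (5 GB), 7 GB left
drive 3: place d14 (5 GB), 5 GB left

5 drives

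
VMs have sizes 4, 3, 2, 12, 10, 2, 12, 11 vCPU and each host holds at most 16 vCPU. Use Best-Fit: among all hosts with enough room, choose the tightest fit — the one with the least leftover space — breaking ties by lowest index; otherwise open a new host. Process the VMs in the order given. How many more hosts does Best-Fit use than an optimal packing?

Best-Fit: [4,3,2] [12,2] [10] [12] [11] → 5 hosts.
Total size 56 vCPU; any packing needs at least ⌈56/16⌉ = 4 hosts.
An optimal packing achieves that bound: [12,4] [12,3] [11,2,2] [10] → 4 hosts.
Excess: 5 − 4 = 1.

1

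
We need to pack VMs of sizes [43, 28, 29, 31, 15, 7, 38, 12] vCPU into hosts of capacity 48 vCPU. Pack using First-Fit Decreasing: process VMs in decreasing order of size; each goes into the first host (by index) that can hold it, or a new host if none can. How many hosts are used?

5

Sorted descending: 43, 38, 31, 29, 28, 15, 12, 7.
43 vCPU → host 1 (remaining 5 vCPU)
38 vCPU → host 2 (remaining 10 vCPU)
31 vCPU → host 3 (remaining 17 vCPU)
29 vCPU → host 4 (remaining 19 vCPU)
28 vCPU → host 5 (remaining 20 vCPU)
15 vCPU → host 3 (remaining 2 vCPU)
12 vCPU → host 4 (remaining 7 vCPU)
7 vCPU → host 2 (remaining 3 vCPU)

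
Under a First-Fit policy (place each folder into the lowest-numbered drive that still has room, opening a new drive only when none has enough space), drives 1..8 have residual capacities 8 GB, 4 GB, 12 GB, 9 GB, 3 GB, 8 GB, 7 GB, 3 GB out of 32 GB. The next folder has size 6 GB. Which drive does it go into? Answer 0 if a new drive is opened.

Drives with room: drive 1 (8 GB), drive 3 (12 GB), drive 4 (9 GB), drive 6 (8 GB), drive 7 (7 GB).
The first with room is drive 1.

1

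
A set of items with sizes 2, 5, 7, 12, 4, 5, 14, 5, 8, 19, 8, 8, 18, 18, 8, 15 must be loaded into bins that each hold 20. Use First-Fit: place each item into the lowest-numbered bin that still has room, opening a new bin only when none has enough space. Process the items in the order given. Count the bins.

9

2 → bin 1 (remaining 18)
5 → bin 1 (remaining 13)
7 → bin 1 (remaining 6)
12 → bin 2 (remaining 8)
4 → bin 1 (remaining 2)
5 → bin 2 (remaining 3)
14 → bin 3 (remaining 6)
5 → bin 3 (remaining 1)
8 → bin 4 (remaining 12)
19 → bin 5 (remaining 1)
8 → bin 4 (remaining 4)
8 → bin 6 (remaining 12)
18 → bin 7 (remaining 2)
18 → bin 8 (remaining 2)
8 → bin 6 (remaining 4)
15 → bin 9 (remaining 5)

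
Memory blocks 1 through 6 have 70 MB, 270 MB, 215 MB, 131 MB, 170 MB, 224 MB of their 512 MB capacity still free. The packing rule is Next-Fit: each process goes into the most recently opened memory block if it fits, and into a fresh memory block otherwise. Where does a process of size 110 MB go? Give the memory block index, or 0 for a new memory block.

6

Next-Fit only looks at memory block 6, which has 224 MB free.
110 MB fits there.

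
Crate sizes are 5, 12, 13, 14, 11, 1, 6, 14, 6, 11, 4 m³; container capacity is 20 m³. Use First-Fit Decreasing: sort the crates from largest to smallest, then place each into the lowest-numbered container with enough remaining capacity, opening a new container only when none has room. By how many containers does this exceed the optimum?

First-Fit Decreasing: [14,6] [14,6] [13,5,1] [12,4] [11] [11] → 6 containers.
6 crates exceed 10 m³ (half the capacity), and no two of those can share a container, so at least 6 containers are needed.
So 6 is already optimal.

0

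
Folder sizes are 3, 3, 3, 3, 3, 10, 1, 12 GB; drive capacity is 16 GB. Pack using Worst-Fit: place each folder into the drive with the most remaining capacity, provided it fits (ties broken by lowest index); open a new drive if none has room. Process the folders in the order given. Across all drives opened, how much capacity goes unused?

10

Put 3 GB in drive 1; 13 GB remain.
Put 3 GB in drive 1; 10 GB remain.
Put 3 GB in drive 1; 7 GB remain.
Put 3 GB in drive 1; 4 GB remain.
Put 3 GB in drive 1; 1 GB remain.
Put 10 GB in drive 2; 6 GB remain.
Put 1 GB in drive 2; 5 GB remain.
Put 12 GB in drive 3; 4 GB remain.
3 drives × 16 GB = 48 GB; used 38 GB; unused 10 GB.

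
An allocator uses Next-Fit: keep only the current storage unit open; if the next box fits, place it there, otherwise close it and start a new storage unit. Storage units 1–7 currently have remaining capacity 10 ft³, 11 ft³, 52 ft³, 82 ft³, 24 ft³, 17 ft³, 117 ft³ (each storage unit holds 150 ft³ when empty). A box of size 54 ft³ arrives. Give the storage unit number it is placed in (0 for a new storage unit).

Next-Fit only looks at storage unit 7, which has 117 ft³ free.
54 ft³ fits there.

7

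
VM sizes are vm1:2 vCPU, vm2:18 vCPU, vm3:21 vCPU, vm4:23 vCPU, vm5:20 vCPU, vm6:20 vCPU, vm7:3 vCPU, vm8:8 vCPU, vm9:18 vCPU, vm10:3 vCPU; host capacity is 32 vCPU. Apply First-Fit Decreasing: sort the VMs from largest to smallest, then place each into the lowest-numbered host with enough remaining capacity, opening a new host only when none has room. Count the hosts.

Sorted descending: 23, 21, 20, 20, 18, 18, 8, 3, 3, 2.
23 vCPU → host 1 (remaining 9 vCPU)
21 vCPU → host 2 (remaining 11 vCPU)
20 vCPU → host 3 (remaining 12 vCPU)
20 vCPU → host 4 (remaining 12 vCPU)
18 vCPU → host 5 (remaining 14 vCPU)
18 vCPU → host 6 (remaining 14 vCPU)
8 vCPU → host 1 (remaining 1 vCPU)
3 vCPU → host 2 (remaining 8 vCPU)
3 vCPU → host 2 (remaining 5 vCPU)
2 vCPU → host 2 (remaining 3 vCPU)
Final hosts: [23,8] [21,3,3,2] [20] [20] [18] [18].

6 hosts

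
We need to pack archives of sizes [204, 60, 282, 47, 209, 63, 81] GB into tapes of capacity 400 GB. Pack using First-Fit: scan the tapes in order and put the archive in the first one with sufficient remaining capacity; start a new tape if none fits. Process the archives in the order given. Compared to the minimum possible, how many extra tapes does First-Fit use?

First-Fit: [204,60,47,63] [282,81] [209] → 3 tapes.
Total size 946 GB; any packing needs at least ⌈946/400⌉ = 3 tapes.
So 3 is already optimal.

0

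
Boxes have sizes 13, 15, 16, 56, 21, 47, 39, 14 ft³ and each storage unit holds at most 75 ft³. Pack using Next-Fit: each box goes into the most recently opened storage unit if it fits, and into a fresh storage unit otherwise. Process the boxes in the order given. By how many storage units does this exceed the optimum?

1

Next-Fit: [13,15,16] [56] [21,47] [39,14] → 4 storage units.
Total size 221 ft³; any packing needs at least ⌈221/75⌉ = 3 storage units.
An optimal packing achieves that bound: [56,16] [47,15,13] [39,21,14] → 3 storage units.
Excess: 4 − 3 = 1.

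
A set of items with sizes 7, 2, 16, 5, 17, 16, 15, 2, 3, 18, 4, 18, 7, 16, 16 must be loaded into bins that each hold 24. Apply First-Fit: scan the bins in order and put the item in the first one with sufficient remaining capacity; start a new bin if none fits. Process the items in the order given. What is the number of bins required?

Put 7 in bin 1; 17 remain.
Put 2 in bin 1; 15 remain.
Put 16 in bin 2; 8 remain.
Put 5 in bin 1; 10 remain.
Put 17 in bin 3; 7 remain.
Put 16 in bin 4; 8 remain.
Put 15 in bin 5; 9 remain.
Put 2 in bin 1; 8 remain.
Put 3 in bin 1; 5 remain.
Put 18 in bin 6; 6 remain.
Put 4 in bin 1; 1 remain.
Put 18 in bin 7; 6 remain.
Put 7 in bin 2; 1 remain.
Put 16 in bin 8; 8 remain.
Put 16 in bin 9; 8 remain.

9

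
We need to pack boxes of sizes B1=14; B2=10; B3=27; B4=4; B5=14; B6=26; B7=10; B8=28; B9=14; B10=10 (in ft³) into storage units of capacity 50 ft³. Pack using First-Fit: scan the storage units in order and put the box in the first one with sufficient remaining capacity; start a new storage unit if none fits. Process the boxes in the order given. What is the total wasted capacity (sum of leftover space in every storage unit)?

Put B1 (14 ft³) in storage unit 1; 36 ft³ remain.
Put B2 (10 ft³) in storage unit 1; 26 ft³ remain.
Put B3 (27 ft³) in storage unit 2; 23 ft³ remain.
Put B4 (4 ft³) in storage unit 1; 22 ft³ remain.
Put B5 (14 ft³) in storage unit 1; 8 ft³ remain.
Put B6 (26 ft³) in storage unit 3; 24 ft³ remain.
Put B7 (10 ft³) in storage unit 2; 13 ft³ remain.
Put B8 (28 ft³) in storage unit 4; 22 ft³ remain.
Put B9 (14 ft³) in storage unit 3; 10 ft³ remain.
Put B10 (10 ft³) in storage unit 2; 3 ft³ remain.
4 storage units × 50 ft³ = 200 ft³; used 157 ft³; unused 43 ft³.

43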